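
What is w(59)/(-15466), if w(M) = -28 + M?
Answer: -31/15466 ≈ -0.0020044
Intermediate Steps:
w(59)/(-15466) = (-28 + 59)/(-15466) = 31*(-1/15466) = -31/15466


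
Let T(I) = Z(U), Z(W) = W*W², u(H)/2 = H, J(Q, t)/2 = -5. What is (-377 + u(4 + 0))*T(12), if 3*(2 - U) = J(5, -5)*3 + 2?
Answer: -1611464/3 ≈ -5.3716e+5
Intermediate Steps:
J(Q, t) = -10 (J(Q, t) = 2*(-5) = -10)
u(H) = 2*H
U = 34/3 (U = 2 - (-10*3 + 2)/3 = 2 - (-30 + 2)/3 = 2 - ⅓*(-28) = 2 + 28/3 = 34/3 ≈ 11.333)
Z(W) = W³
T(I) = 39304/27 (T(I) = (34/3)³ = 39304/27)
(-377 + u(4 + 0))*T(12) = (-377 + 2*(4 + 0))*(39304/27) = (-377 + 2*4)*(39304/27) = (-377 + 8)*(39304/27) = -369*39304/27 = -1611464/3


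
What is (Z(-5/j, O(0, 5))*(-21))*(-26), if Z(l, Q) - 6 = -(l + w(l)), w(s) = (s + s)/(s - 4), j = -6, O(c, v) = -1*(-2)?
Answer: 59059/19 ≈ 3108.4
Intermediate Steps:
O(c, v) = 2
w(s) = 2*s/(-4 + s) (w(s) = (2*s)/(-4 + s) = 2*s/(-4 + s))
Z(l, Q) = 6 - l - 2*l/(-4 + l) (Z(l, Q) = 6 - (l + 2*l/(-4 + l)) = 6 + (-l - 2*l/(-4 + l)) = 6 - l - 2*l/(-4 + l))
(Z(-5/j, O(0, 5))*(-21))*(-26) = (((-24 - (-5/(-6))² + 8*(-5/(-6)))/(-4 - 5/(-6)))*(-21))*(-26) = (((-24 - (-5*(-⅙))² + 8*(-5*(-⅙)))/(-4 - 5*(-⅙)))*(-21))*(-26) = (((-24 - (⅚)² + 8*(⅚))/(-4 + ⅚))*(-21))*(-26) = (((-24 - 1*25/36 + 20/3)/(-19/6))*(-21))*(-26) = (-6*(-24 - 25/36 + 20/3)/19*(-21))*(-26) = (-6/19*(-649/36)*(-21))*(-26) = ((649/114)*(-21))*(-26) = -4543/38*(-26) = 59059/19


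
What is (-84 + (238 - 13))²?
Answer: 19881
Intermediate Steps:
(-84 + (238 - 13))² = (-84 + 225)² = 141² = 19881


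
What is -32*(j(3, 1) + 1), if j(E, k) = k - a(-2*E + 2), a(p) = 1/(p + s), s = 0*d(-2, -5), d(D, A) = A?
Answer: -72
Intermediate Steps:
s = 0 (s = 0*(-5) = 0)
a(p) = 1/p (a(p) = 1/(p + 0) = 1/p)
j(E, k) = k - 1/(2 - 2*E) (j(E, k) = k - 1/(-2*E + 2) = k - 1/(2 - 2*E))
-32*(j(3, 1) + 1) = -32*((1/2 + 1*(-1 + 3))/(-1 + 3) + 1) = -32*((1/2 + 1*2)/2 + 1) = -32*((1/2 + 2)/2 + 1) = -32*((1/2)*(5/2) + 1) = -32*(5/4 + 1) = -32*9/4 = -72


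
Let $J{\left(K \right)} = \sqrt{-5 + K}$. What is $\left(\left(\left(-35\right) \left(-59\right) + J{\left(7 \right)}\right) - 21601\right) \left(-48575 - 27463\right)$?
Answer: $1485478368 - 76038 \sqrt{2} \approx 1.4854 \cdot 10^{9}$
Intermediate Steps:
$\left(\left(\left(-35\right) \left(-59\right) + J{\left(7 \right)}\right) - 21601\right) \left(-48575 - 27463\right) = \left(\left(\left(-35\right) \left(-59\right) + \sqrt{-5 + 7}\right) - 21601\right) \left(-48575 - 27463\right) = \left(\left(2065 + \sqrt{2}\right) - 21601\right) \left(-76038\right) = \left(-19536 + \sqrt{2}\right) \left(-76038\right) = 1485478368 - 76038 \sqrt{2}$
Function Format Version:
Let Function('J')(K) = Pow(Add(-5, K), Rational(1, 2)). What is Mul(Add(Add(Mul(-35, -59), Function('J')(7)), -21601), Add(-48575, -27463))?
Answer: Add(1485478368, Mul(-76038, Pow(2, Rational(1, 2)))) ≈ 1.4854e+9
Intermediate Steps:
Mul(Add(Add(Mul(-35, -59), Function('J')(7)), -21601), Add(-48575, -27463)) = Mul(Add(Add(Mul(-35, -59), Pow(Add(-5, 7), Rational(1, 2))), -21601), Add(-48575, -27463)) = Mul(Add(Add(2065, Pow(2, Rational(1, 2))), -21601), -76038) = Mul(Add(-19536, Pow(2, Rational(1, 2))), -76038) = Add(1485478368, Mul(-76038, Pow(2, Rational(1, 2))))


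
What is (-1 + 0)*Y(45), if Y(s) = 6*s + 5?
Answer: -275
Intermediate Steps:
Y(s) = 5 + 6*s
(-1 + 0)*Y(45) = (-1 + 0)*(5 + 6*45) = -(5 + 270) = -1*275 = -275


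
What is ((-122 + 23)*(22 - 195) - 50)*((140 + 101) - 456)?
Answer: -3671555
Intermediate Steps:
((-122 + 23)*(22 - 195) - 50)*((140 + 101) - 456) = (-99*(-173) - 50)*(241 - 456) = (17127 - 50)*(-215) = 17077*(-215) = -3671555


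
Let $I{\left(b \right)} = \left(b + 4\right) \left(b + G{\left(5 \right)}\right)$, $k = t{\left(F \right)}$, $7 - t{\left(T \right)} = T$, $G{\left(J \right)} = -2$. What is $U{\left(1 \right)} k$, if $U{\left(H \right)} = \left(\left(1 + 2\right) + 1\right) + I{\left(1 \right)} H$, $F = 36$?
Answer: $29$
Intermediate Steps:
$t{\left(T \right)} = 7 - T$
$k = -29$ ($k = 7 - 36 = -29$)
$I{\left(b \right)} = \left(-2 + b\right) \left(4 + b\right)$ ($I{\left(b \right)} = \left(b + 4\right) \left(b - 2\right) = \left(4 + b\right) \left(-2 + b\right) = \left(-2 + b\right) \left(4 + b\right)$)
$U{\left(H \right)} = 4 - 5 H$ ($U{\left(H \right)} = \left(\left(1 + 2\right) + 1\right) + \left(-8 + 1^{2} + 2 \cdot 1\right) H = \left(3 + 1\right) + \left(-8 + 1 + 2\right) H = 4 - 5 H$)
$U{\left(1 \right)} k = \left(4 - 5\right) \left(-29\right) = \left(-1\right) \left(-29\right) = 29$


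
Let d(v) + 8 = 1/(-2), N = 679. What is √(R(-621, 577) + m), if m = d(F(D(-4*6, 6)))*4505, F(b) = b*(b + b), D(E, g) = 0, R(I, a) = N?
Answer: I*√150454/2 ≈ 193.94*I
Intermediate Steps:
R(I, a) = 679
F(b) = 2*b² (F(b) = b*(2*b) = 2*b²)
d(v) = -17/2 (d(v) = -8 + 1/(-2) = -8 - ½ = -17/2)
m = -76585/2 (m = -17/2*4505 = -76585/2 ≈ -38293.)
√(R(-621, 577) + m) = √(679 - 76585/2) = √(-75227/2) = I*√150454/2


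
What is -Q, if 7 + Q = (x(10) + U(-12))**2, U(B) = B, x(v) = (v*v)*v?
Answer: -976137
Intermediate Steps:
x(v) = v**3 (x(v) = v**2*v = v**3)
Q = 976137 (Q = -7 + (10**3 - 12)**2 = -7 + (1000 - 12)**2 = -7 + 988**2 = -7 + 976144 = 976137)
-Q = -1*976137 = -976137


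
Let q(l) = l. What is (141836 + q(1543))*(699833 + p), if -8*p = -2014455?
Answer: 1091561389101/8 ≈ 1.3645e+11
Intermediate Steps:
p = 2014455/8 (p = -1/8*(-2014455) = 2014455/8 ≈ 2.5181e+5)
(141836 + q(1543))*(699833 + p) = (141836 + 1543)*(699833 + 2014455/8) = 143379*(7613119/8) = 1091561389101/8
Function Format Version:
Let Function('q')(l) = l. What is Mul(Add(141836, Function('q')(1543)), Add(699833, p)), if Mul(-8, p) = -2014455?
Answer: Rational(1091561389101, 8) ≈ 1.3645e+11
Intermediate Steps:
p = Rational(2014455, 8) (p = Mul(Rational(-1, 8), -2014455) = Rational(2014455, 8) ≈ 2.5181e+5)
Mul(Add(141836, Function('q')(1543)), Add(699833, p)) = Mul(Add(141836, 1543), Add(699833, Rational(2014455, 8))) = Mul(143379, Rational(7613119, 8)) = Rational(1091561389101, 8)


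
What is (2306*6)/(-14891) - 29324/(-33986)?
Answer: -16783306/253042763 ≈ -0.066326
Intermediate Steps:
(2306*6)/(-14891) - 29324/(-33986) = 13836*(-1/14891) - 29324*(-1/33986) = -13836/14891 + 14662/16993 = -16783306/253042763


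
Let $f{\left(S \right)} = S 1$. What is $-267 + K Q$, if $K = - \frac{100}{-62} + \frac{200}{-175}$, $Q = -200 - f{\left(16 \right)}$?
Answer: $- \frac{79971}{217} \approx -368.53$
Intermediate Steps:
$f{\left(S \right)} = S$
$Q = -216$ ($Q = -200 - 16 = -216$)
$K = \frac{102}{217}$ ($K = \left(-100\right) \left(- \frac{1}{62}\right) + 200 \left(- \frac{1}{175}\right) = \frac{50}{31} - \frac{8}{7} = \frac{102}{217} \approx 0.47005$)
$-267 + K Q = -267 + \frac{102}{217} \left(-216\right) = -267 - \frac{22032}{217} = - \frac{79971}{217}$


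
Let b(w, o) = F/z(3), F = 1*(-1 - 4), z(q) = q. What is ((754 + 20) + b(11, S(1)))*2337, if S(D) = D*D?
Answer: 1804943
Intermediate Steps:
S(D) = D²
F = -5 (F = 1*(-5) = -5)
b(w, o) = -5/3
((754 + 20) + b(11, S(1)))*2337 = ((754 + 20) - 5/3)*2337 = (774 - 5/3)*2337 = (2317/3)*2337 = 1804943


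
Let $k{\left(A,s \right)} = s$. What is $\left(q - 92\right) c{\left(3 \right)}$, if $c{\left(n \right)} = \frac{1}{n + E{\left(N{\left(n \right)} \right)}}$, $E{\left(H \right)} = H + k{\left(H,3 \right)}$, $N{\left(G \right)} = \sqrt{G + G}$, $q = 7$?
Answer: $-17 + \frac{17 \sqrt{6}}{6} \approx -10.06$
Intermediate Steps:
$N{\left(G \right)} = \sqrt{2} \sqrt{G}$ ($N{\left(G \right)} = \sqrt{2 G} = \sqrt{2} \sqrt{G}$)
$E{\left(H \right)} = 3 + H$ ($E{\left(H \right)} = H + 3 = 3 + H$)
$c{\left(n \right)} = \frac{1}{3 + n + \sqrt{2} \sqrt{n}}$ ($c{\left(n \right)} = \frac{1}{n + \left(3 + \sqrt{2} \sqrt{n}\right)} = \frac{1}{3 + n + \sqrt{2} \sqrt{n}}$)
$\left(q - 92\right) c{\left(3 \right)} = \frac{7 - 92}{3 + 3 + \sqrt{2} \sqrt{3}} = - \frac{85}{3 + 3 + \sqrt{6}} = - \frac{85}{6 + \sqrt{6}}$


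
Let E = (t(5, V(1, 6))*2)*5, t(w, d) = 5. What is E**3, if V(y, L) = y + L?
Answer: 125000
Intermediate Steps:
V(y, L) = L + y
E = 50 (E = (5*2)*5 = 10*5 = 50)
E**3 = 50**3 = 125000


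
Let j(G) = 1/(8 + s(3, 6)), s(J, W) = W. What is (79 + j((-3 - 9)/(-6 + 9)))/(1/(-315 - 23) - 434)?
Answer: -187083/1026851 ≈ -0.18219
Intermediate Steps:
j(G) = 1/14 (j(G) = 1/(8 + 6) = 1/14)
(79 + j((-3 - 9)/(-6 + 9)))/(1/(-315 - 23) - 434) = (79 + 1/14)/(1/(-315 - 23) - 434) = 1107/(14*(1/(-338) - 434)) = 1107/(14*(-1/338 - 434)) = 1107/(14*(-146693/338)) = (1107/14)*(-338/146693) = -187083/1026851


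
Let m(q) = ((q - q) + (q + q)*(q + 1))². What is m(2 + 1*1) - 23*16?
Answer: 208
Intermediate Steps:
m(q) = 4*q²*(1 + q)² (m(q) = (0 + (2*q)*(1 + q))² = (0 + 2*q*(1 + q))² = (2*q*(1 + q))² = 4*q²*(1 + q)²)
m(2 + 1*1) - 23*16 = 4*(2 + 1*1)²*(1 + (2 + 1*1))² - 23*16 = 4*(2 + 1)²*(1 + (2 + 1))² - 368 = 4*3²*(1 + 3)² - 368 = 4*9*4² - 368 = 4*9*16 - 368 = 576 - 368 = 208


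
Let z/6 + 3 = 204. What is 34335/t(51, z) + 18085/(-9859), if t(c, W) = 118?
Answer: 336374735/1163362 ≈ 289.14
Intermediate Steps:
z = 1206 (z = -18 + 6*204 = -18 + 1224 = 1206)
34335/t(51, z) + 18085/(-9859) = 34335/118 + 18085/(-9859) = 34335*(1/118) + 18085*(-1/9859) = 34335/118 - 18085/9859 = 336374735/1163362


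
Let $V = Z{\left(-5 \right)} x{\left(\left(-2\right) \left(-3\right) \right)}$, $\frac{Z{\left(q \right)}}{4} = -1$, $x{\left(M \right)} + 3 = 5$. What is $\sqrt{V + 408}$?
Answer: $20$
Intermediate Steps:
$x{\left(M \right)} = 2$ ($x{\left(M \right)} = -3 + 5 = 2$)
$Z{\left(q \right)} = -4$ ($Z{\left(q \right)} = 4 \left(-1\right) = -4$)
$V = -8$ ($V = \left(-4\right) 2 = -8$)
$\sqrt{V + 408} = \sqrt{-8 + 408} = \sqrt{400} = 20$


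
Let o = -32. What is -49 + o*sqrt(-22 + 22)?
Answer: -49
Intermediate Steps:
-49 + o*sqrt(-22 + 22) = -49 - 32*sqrt(-22 + 22) = -49 - 32*sqrt(0) = -49 - 32*0 = -49 + 0 = -49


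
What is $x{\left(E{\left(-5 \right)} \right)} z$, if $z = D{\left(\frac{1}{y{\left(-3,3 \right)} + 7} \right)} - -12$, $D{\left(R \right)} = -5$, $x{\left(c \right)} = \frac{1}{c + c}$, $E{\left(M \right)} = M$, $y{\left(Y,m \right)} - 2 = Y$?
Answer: $- \frac{7}{10} \approx -0.7$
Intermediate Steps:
$y{\left(Y,m \right)} = 2 + Y$
$x{\left(c \right)} = \frac{1}{2 c}$
$z = 7$ ($z = -5 - -12 = -5 + 12 = 7$)
$x{\left(E{\left(-5 \right)} \right)} z = \frac{1}{2 \left(-5\right)} 7 = \frac{1}{2} \left(- \frac{1}{5}\right) 7 = \left(- \frac{1}{10}\right) 7 = - \frac{7}{10}$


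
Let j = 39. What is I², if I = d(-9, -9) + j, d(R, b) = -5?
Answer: 1156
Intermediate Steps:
I = 34 (I = -5 + 39 = 34)
I² = 34² = 1156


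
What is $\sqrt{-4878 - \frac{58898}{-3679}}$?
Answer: $\frac{4 i \sqrt{4112952766}}{3679} \approx 69.728 i$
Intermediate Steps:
$\sqrt{-4878 - \frac{58898}{-3679}} = \sqrt{-4878 - - \frac{58898}{3679}} = \sqrt{-4878 + \frac{58898}{3679}} = \sqrt{- \frac{17887264}{3679}} = \frac{4 i \sqrt{4112952766}}{3679}$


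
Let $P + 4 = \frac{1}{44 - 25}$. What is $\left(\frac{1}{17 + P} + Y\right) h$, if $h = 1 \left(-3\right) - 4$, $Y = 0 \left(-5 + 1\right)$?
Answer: $- \frac{133}{248} \approx -0.53629$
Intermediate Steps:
$P = - \frac{75}{19}$ ($P = -4 + \frac{1}{44 - 25} = -4 + \frac{1}{19} = - \frac{75}{19} \approx -3.9474$)
$Y = 0$ ($Y = 0 \left(-4\right) = 0$)
$h = -7$ ($h = -3 - 4 = -7$)
$\left(\frac{1}{17 + P} + Y\right) h = \left(\frac{1}{17 - \frac{75}{19}} + 0\right) \left(-7\right) = \left(\frac{1}{\frac{248}{19}} + 0\right) \left(-7\right) = \left(\frac{19}{248} + 0\right) \left(-7\right) = \frac{19}{248} \left(-7\right) = - \frac{133}{248}$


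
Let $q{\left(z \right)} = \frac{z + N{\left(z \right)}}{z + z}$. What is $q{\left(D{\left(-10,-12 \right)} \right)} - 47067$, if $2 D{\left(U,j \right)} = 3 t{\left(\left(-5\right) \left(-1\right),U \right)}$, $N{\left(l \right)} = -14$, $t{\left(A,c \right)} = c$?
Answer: $- \frac{1411981}{30} \approx -47066.0$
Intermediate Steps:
$D{\left(U,j \right)} = \frac{3 U}{2}$
$q{\left(z \right)} = \frac{-14 + z}{2 z}$ ($q{\left(z \right)} = \frac{z - 14}{z + z} = \frac{-14 + z}{2 z}$)
$q{\left(D{\left(-10,-12 \right)} \right)} - 47067 = \frac{-14 + \frac{3}{2} \left(-10\right)}{2 \cdot \frac{3}{2} \left(-10\right)} - 47067 = \frac{-14 - 15}{2 \left(-15\right)} - 47067 = \frac{1}{2} \left(- \frac{1}{15}\right) \left(-29\right) - 47067 = \frac{29}{30} - 47067 = - \frac{1411981}{30}$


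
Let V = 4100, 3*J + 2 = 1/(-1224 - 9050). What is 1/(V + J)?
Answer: 30822/126349651 ≈ 0.00024394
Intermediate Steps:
J = -20549/30822 (J = -⅔ + 1/(3*(-1224 - 9050)) = -⅔ + (⅓)/(-10274) = -⅔ + (⅓)*(-1/10274) = -⅔ - 1/30822 = -20549/30822 ≈ -0.66670)
1/(V + J) = 1/(4100 - 20549/30822) = 1/(126349651/30822) = 30822/126349651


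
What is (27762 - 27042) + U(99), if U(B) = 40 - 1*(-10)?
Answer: 770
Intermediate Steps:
U(B) = 50 (U(B) = 40 + 10 = 50)
(27762 - 27042) + U(99) = (27762 - 27042) + 50 = 720 + 50 = 770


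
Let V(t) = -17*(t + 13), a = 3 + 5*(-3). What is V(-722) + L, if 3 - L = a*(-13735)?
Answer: -152764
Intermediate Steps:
a = -12 (a = 3 - 15 = -12)
V(t) = -221 - 17*t (V(t) = -17*(13 + t) = -221 - 17*t)
L = -164817 (L = 3 - (-12)*(-13735) = 3 - 1*164820 = 3 - 164820 = -164817)
V(-722) + L = (-221 - 17*(-722)) - 164817 = (-221 + 12274) - 164817 = 12053 - 164817 = -152764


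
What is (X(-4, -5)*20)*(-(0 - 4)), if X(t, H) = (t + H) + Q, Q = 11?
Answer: 160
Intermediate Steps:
X(t, H) = 11 + H + t (X(t, H) = (t + H) + 11 = (H + t) + 11 = 11 + H + t)
(X(-4, -5)*20)*(-(0 - 4)) = ((11 - 5 - 4)*20)*(-(0 - 4)) = (2*20)*(-1*(-4)) = 40*4 = 160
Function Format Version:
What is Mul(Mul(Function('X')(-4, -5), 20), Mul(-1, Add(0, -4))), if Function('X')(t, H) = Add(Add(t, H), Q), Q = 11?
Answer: 160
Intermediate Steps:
Function('X')(t, H) = Add(11, H, t) (Function('X')(t, H) = Add(Add(t, H), 11) = Add(Add(H, t), 11) = Add(11, H, t))
Mul(Mul(Function('X')(-4, -5), 20), Mul(-1, Add(0, -4))) = Mul(Mul(Add(11, -5, -4), 20), Mul(-1, Add(0, -4))) = Mul(Mul(2, 20), Mul(-1, -4)) = Mul(40, 4) = 160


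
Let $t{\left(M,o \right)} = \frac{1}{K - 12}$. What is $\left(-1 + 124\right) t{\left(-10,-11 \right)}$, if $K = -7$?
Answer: $- \frac{123}{19} \approx -6.4737$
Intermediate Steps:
$t{\left(M,o \right)} = - \frac{1}{19}$ ($t{\left(M,o \right)} = \frac{1}{-7 - 12} = \frac{1}{-19} = - \frac{1}{19}$)
$\left(-1 + 124\right) t{\left(-10,-11 \right)} = \left(-1 + 124\right) \left(- \frac{1}{19}\right) = 123 \left(- \frac{1}{19}\right) = - \frac{123}{19}$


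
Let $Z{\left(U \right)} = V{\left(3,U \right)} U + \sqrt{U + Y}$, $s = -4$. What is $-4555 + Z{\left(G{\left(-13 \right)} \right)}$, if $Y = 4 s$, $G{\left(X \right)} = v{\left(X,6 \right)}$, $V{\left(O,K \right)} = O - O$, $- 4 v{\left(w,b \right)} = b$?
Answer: $-4555 + \frac{i \sqrt{70}}{2} \approx -4555.0 + 4.1833 i$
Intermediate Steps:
$v{\left(w,b \right)} = - \frac{b}{4}$
$V{\left(O,K \right)} = 0$
$G{\left(X \right)} = - \frac{3}{2}$ ($G{\left(X \right)} = \left(- \frac{1}{4}\right) 6 = - \frac{3}{2}$)
$Y = -16$ ($Y = 4 \left(-4\right) = -16$)
$Z{\left(U \right)} = \sqrt{-16 + U}$ ($Z{\left(U \right)} = 0 U + \sqrt{U - 16} = 0 + \sqrt{-16 + U} = \sqrt{-16 + U}$)
$-4555 + Z{\left(G{\left(-13 \right)} \right)} = -4555 + \sqrt{-16 - \frac{3}{2}} = -4555 + \sqrt{- \frac{35}{2}} = -4555 + \frac{i \sqrt{70}}{2}$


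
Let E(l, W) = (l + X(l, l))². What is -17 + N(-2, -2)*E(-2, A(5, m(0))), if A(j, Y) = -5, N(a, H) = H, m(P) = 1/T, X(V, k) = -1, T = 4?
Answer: -35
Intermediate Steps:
m(P) = ¼ (m(P) = 1/4 = ¼)
E(l, W) = (-1 + l)² (E(l, W) = (l - 1)² = (-1 + l)²)
-17 + N(-2, -2)*E(-2, A(5, m(0))) = -17 - 2*(-1 - 2)² = -17 - 2*(-3)² = -17 - 2*9 = -17 - 18 = -35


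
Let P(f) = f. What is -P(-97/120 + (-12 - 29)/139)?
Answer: 18403/16680 ≈ 1.1033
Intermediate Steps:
-P(-97/120 + (-12 - 29)/139) = -(-97/120 + (-12 - 29)/139) = -(-97*1/120 - 41*1/139) = -(-97/120 - 41/139) = -1*(-18403/16680) = 18403/16680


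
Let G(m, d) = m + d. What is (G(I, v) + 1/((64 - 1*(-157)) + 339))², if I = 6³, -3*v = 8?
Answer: 128452710409/2822400 ≈ 45512.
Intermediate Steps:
v = -8/3 (v = -⅓*8 = -8/3 ≈ -2.6667)
I = 216
G(m, d) = d + m
(G(I, v) + 1/((64 - 1*(-157)) + 339))² = ((-8/3 + 216) + 1/((64 - 1*(-157)) + 339))² = (640/3 + 1/((64 + 157) + 339))² = (640/3 + 1/(221 + 339))² = (640/3 + 1/560)² = (358403/1680)² = 128452710409/2822400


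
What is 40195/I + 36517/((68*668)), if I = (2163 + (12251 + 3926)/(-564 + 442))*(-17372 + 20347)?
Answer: 319216219731/393817676560 ≈ 0.81057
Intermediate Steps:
I = 736934275/122 (I = (2163 + 16177/(-122))*2975 = (2163 + 16177*(-1/122))*2975 = (2163 - 16177/122)*2975 = (247709/122)*2975 = 736934275/122 ≈ 6.0404e+6)
40195/I + 36517/((68*668)) = 40195/(736934275/122) + 36517/((68*668)) = 40195*(122/736934275) + 36517/45424 = 980758/147386855 + 36517*(1/45424) = 980758/147386855 + 36517/45424 = 319216219731/393817676560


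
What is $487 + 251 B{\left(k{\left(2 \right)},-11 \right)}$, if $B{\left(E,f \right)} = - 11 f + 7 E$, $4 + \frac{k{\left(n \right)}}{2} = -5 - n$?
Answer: $-7796$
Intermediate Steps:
$k{\left(n \right)} = -18 - 2 n$ ($k{\left(n \right)} = -8 + 2 \left(-5 - n\right) = -8 - \left(10 + 2 n\right) = -18 - 2 n$)
$487 + 251 B{\left(k{\left(2 \right)},-11 \right)} = 487 + 251 \left(\left(-11\right) \left(-11\right) + 7 \left(-18 - 4\right)\right) = 487 + 251 \left(121 + 7 \left(-18 - 4\right)\right) = 487 + 251 \left(121 + 7 \left(-22\right)\right) = 487 + 251 \left(121 - 154\right) = 487 + 251 \left(-33\right) = 487 - 8283 = -7796$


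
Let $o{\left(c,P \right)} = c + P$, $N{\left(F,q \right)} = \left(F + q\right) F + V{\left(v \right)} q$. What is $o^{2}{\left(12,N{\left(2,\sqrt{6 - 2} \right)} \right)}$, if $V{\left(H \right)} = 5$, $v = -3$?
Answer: $900$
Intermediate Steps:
$N{\left(F,q \right)} = 5 q + F \left(F + q\right)$ ($N{\left(F,q \right)} = \left(F + q\right) F + 5 q = F \left(F + q\right) + 5 q = 5 q + F \left(F + q\right)$)
$o{\left(c,P \right)} = P + c$
$o^{2}{\left(12,N{\left(2,\sqrt{6 - 2} \right)} \right)} = \left(\left(2^{2} + 5 \sqrt{6 - 2} + 2 \sqrt{6 - 2}\right) + 12\right)^{2} = \left(\left(4 + 5 \sqrt{4} + 2 \sqrt{4}\right) + 12\right)^{2} = \left(\left(4 + 5 \cdot 2 + 2 \cdot 2\right) + 12\right)^{2} = \left(\left(4 + 10 + 4\right) + 12\right)^{2} = \left(18 + 12\right)^{2} = 30^{2} = 900$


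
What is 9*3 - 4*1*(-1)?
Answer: 31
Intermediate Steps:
9*3 - 4*1*(-1) = 27 - 4*(-1) = 27 + 4 = 31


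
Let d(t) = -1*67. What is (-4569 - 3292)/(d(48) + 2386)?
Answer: -7861/2319 ≈ -3.3898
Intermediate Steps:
d(t) = -67
(-4569 - 3292)/(d(48) + 2386) = (-4569 - 3292)/(-67 + 2386) = -7861/2319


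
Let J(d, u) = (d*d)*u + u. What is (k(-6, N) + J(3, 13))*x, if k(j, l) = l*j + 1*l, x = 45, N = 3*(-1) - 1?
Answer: 6750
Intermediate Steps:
N = -4 (N = -3 - 1 = -4)
J(d, u) = u + u*d² (J(d, u) = d²*u + u = u*d² + u = u + u*d²)
k(j, l) = l + j*l (k(j, l) = j*l + l = l + j*l)
(k(-6, N) + J(3, 13))*x = (-4*(1 - 6) + 13*(1 + 3²))*45 = (-4*(-5) + 13*(1 + 9))*45 = (20 + 13*10)*45 = (20 + 130)*45 = 150*45 = 6750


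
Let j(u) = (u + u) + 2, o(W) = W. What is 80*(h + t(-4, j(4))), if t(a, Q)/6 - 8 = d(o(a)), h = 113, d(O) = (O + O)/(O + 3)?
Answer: 16720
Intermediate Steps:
d(O) = 2*O/(3 + O) (d(O) = (2*O)/(3 + O) = 2*O/(3 + O))
j(u) = 2 + 2*u (j(u) = 2*u + 2 = 2 + 2*u)
t(a, Q) = 48 + 12*a/(3 + a) (t(a, Q) = 48 + 6*(2*a/(3 + a)) = 48 + 12*a/(3 + a))
80*(h + t(-4, j(4))) = 80*(113 + 12*(12 + 5*(-4))/(3 - 4)) = 80*(113 + 12*(12 - 20)/(-1)) = 80*(113 + 12*(-1)*(-8)) = 80*(113 + 96) = 80*209 = 16720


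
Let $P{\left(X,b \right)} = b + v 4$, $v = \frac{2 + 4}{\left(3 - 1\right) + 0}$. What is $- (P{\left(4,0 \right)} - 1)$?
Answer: $-11$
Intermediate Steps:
$v = 3$ ($v = \frac{6}{2 + 0} = \frac{6}{2} = 6 \cdot \frac{1}{2} = 3$)
$P{\left(X,b \right)} = 12 + b$ ($P{\left(X,b \right)} = b + 3 \cdot 4 = b + 12 = 12 + b$)
$- (P{\left(4,0 \right)} - 1) = - (\left(12 + 0\right) - 1) = - (12 - 1) = \left(-1\right) 11 = -11$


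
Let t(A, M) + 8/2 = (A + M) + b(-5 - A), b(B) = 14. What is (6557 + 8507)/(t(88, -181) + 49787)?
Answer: 1883/6213 ≈ 0.30307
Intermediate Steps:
t(A, M) = 10 + A + M (t(A, M) = -4 + ((A + M) + 14) = -4 + (14 + A + M) = 10 + A + M)
(6557 + 8507)/(t(88, -181) + 49787) = (6557 + 8507)/((10 + 88 - 181) + 49787) = 15064/(-83 + 49787) = 15064/49704 = 15064*(1/49704) = 1883/6213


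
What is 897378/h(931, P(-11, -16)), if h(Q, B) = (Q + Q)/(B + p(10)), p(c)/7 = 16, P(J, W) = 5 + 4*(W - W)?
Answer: 52496613/931 ≈ 56387.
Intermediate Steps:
P(J, W) = 5 (P(J, W) = 5 + 4*0 = 5 + 0 = 5)
p(c) = 112 (p(c) = 7*16 = 112)
h(Q, B) = 2*Q/(112 + B) (h(Q, B) = (Q + Q)/(B + 112) = (2*Q)/(112 + B) = 2*Q/(112 + B))
897378/h(931, P(-11, -16)) = 897378/((2*931/(112 + 5))) = 897378/((2*931/117)) = 897378/((2*931*(1/117))) = 897378/(1862/117) = 897378*(117/1862) = 52496613/931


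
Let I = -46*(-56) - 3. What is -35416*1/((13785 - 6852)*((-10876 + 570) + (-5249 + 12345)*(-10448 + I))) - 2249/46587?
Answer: -145245551795135/3008700459014721 ≈ -0.048275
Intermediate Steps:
I = 2573 (I = 2576 - 3 = 2573)
-35416*1/((13785 - 6852)*((-10876 + 570) + (-5249 + 12345)*(-10448 + I))) - 2249/46587 = -35416*1/((13785 - 6852)*((-10876 + 570) + (-5249 + 12345)*(-10448 + 2573))) - 2249/46587 = -35416*1/(6933*(-10306 + 7096*(-7875))) - 2249*1/46587 = -35416*1/(6933*(-10306 - 55881000)) - 2249/46587 = -35416/((-55891306*6933)) - 2249/46587 = -35416/(-387494424498) - 2249/46587 = -35416*(-1/387494424498) - 2249/46587 = 17708/193747212249 - 2249/46587 = -145245551795135/3008700459014721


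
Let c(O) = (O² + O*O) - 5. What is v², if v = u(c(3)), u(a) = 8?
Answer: 64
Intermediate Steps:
c(O) = -5 + 2*O² (c(O) = (O² + O²) - 5 = 2*O² - 5 = -5 + 2*O²)
v = 8
v² = 8² = 64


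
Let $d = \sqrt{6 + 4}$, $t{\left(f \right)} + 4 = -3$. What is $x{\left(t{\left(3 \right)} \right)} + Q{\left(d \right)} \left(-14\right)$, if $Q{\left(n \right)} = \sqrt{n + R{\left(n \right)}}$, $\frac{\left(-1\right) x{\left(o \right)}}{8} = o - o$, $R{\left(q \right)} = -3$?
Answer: $- 14 \sqrt{-3 + \sqrt{10}} \approx -5.6397$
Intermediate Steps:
$t{\left(f \right)} = -7$ ($t{\left(f \right)} = -4 - 3 = -7$)
$x{\left(o \right)} = 0$ ($x{\left(o \right)} = - 8 \left(o - o\right) = \left(-8\right) 0 = 0$)
$d = \sqrt{10} \approx 3.1623$
$Q{\left(n \right)} = \sqrt{-3 + n}$ ($Q{\left(n \right)} = \sqrt{n - 3} = \sqrt{-3 + n}$)
$x{\left(t{\left(3 \right)} \right)} + Q{\left(d \right)} \left(-14\right) = 0 + \sqrt{-3 + \sqrt{10}} \left(-14\right) = 0 - 14 \sqrt{-3 + \sqrt{10}} = - 14 \sqrt{-3 + \sqrt{10}}$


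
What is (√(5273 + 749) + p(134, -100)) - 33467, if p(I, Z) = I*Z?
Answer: -46867 + √6022 ≈ -46789.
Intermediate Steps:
(√(5273 + 749) + p(134, -100)) - 33467 = (√(5273 + 749) + 134*(-100)) - 33467 = (√6022 - 13400) - 33467 = (-13400 + √6022) - 33467 = -46867 + √6022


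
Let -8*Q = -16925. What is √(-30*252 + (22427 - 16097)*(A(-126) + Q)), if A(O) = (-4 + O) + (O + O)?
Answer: 9*√541545/2 ≈ 3311.5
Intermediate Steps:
A(O) = -4 + 3*O (A(O) = (-4 + O) + 2*O = -4 + 3*O)
Q = 16925/8 (Q = -⅛*(-16925) = 16925/8 ≈ 2115.6)
√(-30*252 + (22427 - 16097)*(A(-126) + Q)) = √(-30*252 + (22427 - 16097)*((-4 + 3*(-126)) + 16925/8)) = √(-7560 + 6330*((-4 - 378) + 16925/8)) = √(-7560 + 6330*(-382 + 16925/8)) = √(-7560 + 6330*(13869/8)) = √(-7560 + 43895385/4) = √(43865145/4) = 9*√541545/2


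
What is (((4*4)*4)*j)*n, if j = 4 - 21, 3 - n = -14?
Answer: -18496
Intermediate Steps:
n = 17 (n = 3 - 1*(-14) = 3 + 14 = 17)
j = -17
(((4*4)*4)*j)*n = (((4*4)*4)*(-17))*17 = ((16*4)*(-17))*17 = (64*(-17))*17 = -1088*17 = -18496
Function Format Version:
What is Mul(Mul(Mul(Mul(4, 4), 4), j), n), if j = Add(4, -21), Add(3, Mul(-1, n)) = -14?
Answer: -18496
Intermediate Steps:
n = 17 (n = Add(3, Mul(-1, -14)) = Add(3, 14) = 17)
j = -17
Mul(Mul(Mul(Mul(4, 4), 4), j), n) = Mul(Mul(Mul(Mul(4, 4), 4), -17), 17) = Mul(Mul(Mul(16, 4), -17), 17) = Mul(Mul(64, -17), 17) = Mul(-1088, 17) = -18496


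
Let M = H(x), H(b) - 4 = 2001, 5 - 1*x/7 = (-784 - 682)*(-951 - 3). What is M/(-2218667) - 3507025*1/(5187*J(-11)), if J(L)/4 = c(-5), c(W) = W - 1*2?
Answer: 7780629437495/322230320412 ≈ 24.146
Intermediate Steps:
c(W) = -2 + W (c(W) = W - 2 = -2 + W)
x = -9789913 (x = 35 - 7*(-784 - 682)*(-951 - 3) = 35 - (-10262)*(-954) = 35 - 7*1398564 = 35 - 9789948 = -9789913)
J(L) = -28 (J(L) = 4*(-2 - 5) = 4*(-7) = -28)
H(b) = 2005 (H(b) = 4 + 2001 = 2005)
M = 2005
M/(-2218667) - 3507025*1/(5187*J(-11)) = 2005/(-2218667) - 3507025/((39*133)*(-28)) = 2005*(-1/2218667) - 3507025/(5187*(-28)) = -2005/2218667 - 3507025/(-145236) = -2005/2218667 - 3507025*(-1/145236) = -2005/2218667 + 3507025/145236 = 7780629437495/322230320412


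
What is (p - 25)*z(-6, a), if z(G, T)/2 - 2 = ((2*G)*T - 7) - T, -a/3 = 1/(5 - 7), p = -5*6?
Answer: 2695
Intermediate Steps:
p = -30
a = 3/2 (a = -3/(5 - 7) = -3/(-2) = -3*(-½) = 3/2 ≈ 1.5000)
z(G, T) = -10 - 2*T + 4*G*T (z(G, T) = 4 + 2*(((2*G)*T - 7) - T) = 4 + 2*((2*G*T - 7) - T) = 4 + 2*((-7 + 2*G*T) - T) = 4 + 2*(-7 - T + 2*G*T) = 4 + (-14 - 2*T + 4*G*T) = -10 - 2*T + 4*G*T)
(p - 25)*z(-6, a) = (-30 - 25)*(-10 - 2*3/2 + 4*(-6)*(3/2)) = -55*(-10 - 3 - 36) = -55*(-49) = 2695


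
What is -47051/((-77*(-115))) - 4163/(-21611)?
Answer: -979955796/191365405 ≈ -5.1209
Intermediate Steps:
-47051/((-77*(-115))) - 4163/(-21611) = -47051/8855 - 4163*(-1/21611) = -47051*1/8855 + 4163/21611 = -47051/8855 + 4163/21611 = -979955796/191365405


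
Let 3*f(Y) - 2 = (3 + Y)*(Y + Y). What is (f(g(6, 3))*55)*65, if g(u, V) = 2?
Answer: 78650/3 ≈ 26217.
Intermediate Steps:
f(Y) = ⅔ + 2*Y*(3 + Y)/3 (f(Y) = ⅔ + ((3 + Y)*(Y + Y))/3 = ⅔ + ((3 + Y)*(2*Y))/3 = ⅔ + (2*Y*(3 + Y))/3 = ⅔ + 2*Y*(3 + Y)/3)
(f(g(6, 3))*55)*65 = ((⅔ + 2*2 + (⅔)*2²)*55)*65 = ((⅔ + 4 + (⅔)*4)*55)*65 = ((⅔ + 4 + 8/3)*55)*65 = ((22/3)*55)*65 = (1210/3)*65 = 78650/3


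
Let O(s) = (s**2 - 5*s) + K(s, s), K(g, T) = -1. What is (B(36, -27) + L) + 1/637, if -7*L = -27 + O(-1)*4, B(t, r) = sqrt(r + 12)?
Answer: 638/637 + I*sqrt(15) ≈ 1.0016 + 3.873*I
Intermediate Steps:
B(t, r) = sqrt(12 + r)
O(s) = -1 + s**2 - 5*s (O(s) = (s**2 - 5*s) - 1 = -1 + s**2 - 5*s)
L = 1 (L = -(-27 + (-1 + (-1)**2 - 5*(-1))*4)/7 = -(-27 + (-1 + 1 + 5)*4)/7 = -(-27 + 5*4)/7 = -(-27 + 20)/7 = -1/7*(-7) = 1)
(B(36, -27) + L) + 1/637 = (sqrt(12 - 27) + 1) + 1/637 = (sqrt(-15) + 1) + 1/637 = (I*sqrt(15) + 1) + 1/637 = (1 + I*sqrt(15)) + 1/637 = 638/637 + I*sqrt(15)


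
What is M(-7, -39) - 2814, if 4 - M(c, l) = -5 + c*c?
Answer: -2854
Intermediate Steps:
M(c, l) = 9 - c**2 (M(c, l) = 4 - (-5 + c*c) = 4 - (-5 + c**2) = 4 + (5 - c**2) = 9 - c**2)
M(-7, -39) - 2814 = (9 - 1*(-7)**2) - 2814 = (9 - 1*49) - 2814 = (9 - 49) - 2814 = -40 - 2814 = -2854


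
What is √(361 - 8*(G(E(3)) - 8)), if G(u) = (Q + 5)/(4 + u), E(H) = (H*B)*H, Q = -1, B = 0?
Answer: √417 ≈ 20.421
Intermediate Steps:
E(H) = 0 (E(H) = (H*0)*H = 0*H = 0)
G(u) = 4/(4 + u) (G(u) = (-1 + 5)/(4 + u) = 4/(4 + u))
√(361 - 8*(G(E(3)) - 8)) = √(361 - 8*(4/(4 + 0) - 8)) = √(361 - 8*(4/4 - 8)) = √(361 - 8*(4*(¼) - 8)) = √(361 - 8*(1 - 8)) = √(361 - 8*(-7)) = √(361 + 56) = √417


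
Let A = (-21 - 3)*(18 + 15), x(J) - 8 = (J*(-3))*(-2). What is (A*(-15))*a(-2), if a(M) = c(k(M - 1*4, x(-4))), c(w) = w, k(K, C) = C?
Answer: -190080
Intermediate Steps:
x(J) = 8 + 6*J (x(J) = 8 + (J*(-3))*(-2) = 8 - 3*J*(-2) = 8 + 6*J)
a(M) = -16 (a(M) = 8 + 6*(-4) = 8 - 24 = -16)
A = -792 (A = -24*33 = -792)
(A*(-15))*a(-2) = -792*(-15)*(-16) = 11880*(-16) = -190080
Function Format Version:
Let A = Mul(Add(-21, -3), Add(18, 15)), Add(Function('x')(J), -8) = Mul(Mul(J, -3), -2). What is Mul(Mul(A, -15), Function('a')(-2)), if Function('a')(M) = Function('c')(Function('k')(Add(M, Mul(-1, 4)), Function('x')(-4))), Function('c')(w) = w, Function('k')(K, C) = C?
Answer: -190080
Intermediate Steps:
Function('x')(J) = Add(8, Mul(6, J)) (Function('x')(J) = Add(8, Mul(Mul(J, -3), -2)) = Add(8, Mul(Mul(-3, J), -2)) = Add(8, Mul(6, J)))
Function('a')(M) = -16 (Function('a')(M) = Add(8, Mul(6, -4)) = Add(8, -24) = -16)
A = -792 (A = Mul(-24, 33) = -792)
Mul(Mul(A, -15), Function('a')(-2)) = Mul(Mul(-792, -15), -16) = Mul(11880, -16) = -190080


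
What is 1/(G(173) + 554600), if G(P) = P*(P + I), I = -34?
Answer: 1/578647 ≈ 1.7282e-6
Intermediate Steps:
G(P) = P*(-34 + P) (G(P) = P*(P - 34) = P*(-34 + P))
1/(G(173) + 554600) = 1/(173*(-34 + 173) + 554600) = 1/(173*139 + 554600) = 1/(24047 + 554600) = 1/578647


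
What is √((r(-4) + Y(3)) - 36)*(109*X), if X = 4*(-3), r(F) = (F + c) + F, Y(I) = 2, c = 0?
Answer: -1308*I*√42 ≈ -8476.8*I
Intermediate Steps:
r(F) = 2*F (r(F) = (F + 0) + F = F + F = 2*F)
X = -12
√((r(-4) + Y(3)) - 36)*(109*X) = √((2*(-4) + 2) - 36)*(109*(-12)) = √((-8 + 2) - 36)*(-1308) = √(-6 - 36)*(-1308) = √(-42)*(-1308) = (I*√42)*(-1308) = -1308*I*√42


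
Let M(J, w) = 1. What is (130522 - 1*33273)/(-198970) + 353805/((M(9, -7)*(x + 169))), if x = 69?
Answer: 17593358897/11838715 ≈ 1486.1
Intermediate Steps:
(130522 - 1*33273)/(-198970) + 353805/((M(9, -7)*(x + 169))) = (130522 - 1*33273)/(-198970) + 353805/((1*(69 + 169))) = (130522 - 33273)*(-1/198970) + 353805/((1*238)) = 97249*(-1/198970) + 353805/238 = -97249/198970 + 353805*(1/238) = -97249/198970 + 353805/238 = 17593358897/11838715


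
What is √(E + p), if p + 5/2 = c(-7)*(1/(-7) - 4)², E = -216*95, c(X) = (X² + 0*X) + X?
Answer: I*√3881122/14 ≈ 140.72*I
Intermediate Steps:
c(X) = X + X² (c(X) = (X² + 0) + X = X² + X = X + X²)
E = -20520
p = 10057/14 (p = -5/2 + (-7*(1 - 7))*(1/(-7) - 4)² = -5/2 + (-7*(-6))*(-⅐ - 4)² = -5/2 + 42*(-29/7)² = -5/2 + 42*(841/49) = -5/2 + 5046/7 = 10057/14 ≈ 718.36)
√(E + p) = √(-20520 + 10057/14) = √(-277223/14) = I*√3881122/14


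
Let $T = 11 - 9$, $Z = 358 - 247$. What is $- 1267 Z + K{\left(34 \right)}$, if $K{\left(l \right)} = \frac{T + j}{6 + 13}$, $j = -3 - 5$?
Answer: $- \frac{2672109}{19} \approx -1.4064 \cdot 10^{5}$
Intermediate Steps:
$Z = 111$
$T = 2$
$j = -8$ ($j = -3 - 5 = -8$)
$K{\left(l \right)} = - \frac{6}{19}$ ($K{\left(l \right)} = \frac{2 - 8}{6 + 13} = - \frac{6}{19}$)
$- 1267 Z + K{\left(34 \right)} = \left(-1267\right) 111 - \frac{6}{19} = -140637 - \frac{6}{19} = - \frac{2672109}{19}$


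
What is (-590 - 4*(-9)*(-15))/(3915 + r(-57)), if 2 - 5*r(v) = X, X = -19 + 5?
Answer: -5650/19591 ≈ -0.28840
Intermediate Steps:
X = -14
r(v) = 16/5 (r(v) = 2/5 - 1/5*(-14) = 2/5 + 14/5 = 16/5)
(-590 - 4*(-9)*(-15))/(3915 + r(-57)) = (-590 - 4*(-9)*(-15))/(3915 + 16/5) = (-590 + 36*(-15))/(19591/5) = (-590 - 540)*(5/19591) = -1130*5/19591 = -5650/19591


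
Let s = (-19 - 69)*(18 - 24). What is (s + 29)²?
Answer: 310249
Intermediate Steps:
s = 528 (s = -88*(-6) = 528)
(s + 29)² = (528 + 29)² = 557² = 310249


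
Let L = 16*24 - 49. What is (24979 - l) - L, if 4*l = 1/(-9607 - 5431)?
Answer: 1482385889/60152 ≈ 24644.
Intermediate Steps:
L = 335 (L = 384 - 49 = 335)
l = -1/60152 (l = 1/(4*(-9607 - 5431)) = (¼)/(-15038) = (¼)*(-1/15038) = -1/60152 ≈ -1.6625e-5)
(24979 - l) - L = (24979 - 1*(-1/60152)) - 1*335 = (24979 + 1/60152) - 335 = 1502536809/60152 - 335 = 1482385889/60152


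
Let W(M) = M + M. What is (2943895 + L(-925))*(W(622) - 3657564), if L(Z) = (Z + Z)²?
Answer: -23277577366400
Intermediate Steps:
W(M) = 2*M
L(Z) = 4*Z² (L(Z) = (2*Z)² = 4*Z²)
(2943895 + L(-925))*(W(622) - 3657564) = (2943895 + 4*(-925)²)*(2*622 - 3657564) = (2943895 + 4*855625)*(1244 - 3657564) = (2943895 + 3422500)*(-3656320) = 6366395*(-3656320) = -23277577366400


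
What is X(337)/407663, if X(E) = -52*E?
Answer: -17524/407663 ≈ -0.042987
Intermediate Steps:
X(337)/407663 = -52*337/407663 = -17524*1/407663 = -17524/407663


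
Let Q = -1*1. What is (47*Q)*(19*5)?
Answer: -4465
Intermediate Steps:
Q = -1
(47*Q)*(19*5) = (47*(-1))*(19*5) = -47*95 = -4465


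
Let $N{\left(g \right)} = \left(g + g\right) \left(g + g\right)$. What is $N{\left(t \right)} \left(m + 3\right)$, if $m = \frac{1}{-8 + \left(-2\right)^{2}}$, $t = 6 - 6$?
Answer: $0$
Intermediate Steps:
$t = 0$ ($t = 6 - 6 = 0$)
$N{\left(g \right)} = 4 g^{2}$ ($N{\left(g \right)} = 2 g 2 g = 4 g^{2}$)
$m = - \frac{1}{4}$ ($m = \frac{1}{-8 + 4} = \frac{1}{-4} = - \frac{1}{4} \approx -0.25$)
$N{\left(t \right)} \left(m + 3\right) = 4 \cdot 0^{2} \left(- \frac{1}{4} + 3\right) = 4 \cdot 0 \cdot \frac{11}{4} = 0 \cdot \frac{11}{4} = 0$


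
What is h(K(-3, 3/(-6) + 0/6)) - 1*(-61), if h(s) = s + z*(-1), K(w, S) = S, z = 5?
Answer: 111/2 ≈ 55.500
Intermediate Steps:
h(s) = -5 + s (h(s) = s + 5*(-1) = s - 5 = -5 + s)
h(K(-3, 3/(-6) + 0/6)) - 1*(-61) = (-5 + (3/(-6) + 0/6)) - 1*(-61) = (-5 + (3*(-1/6) + 0*(1/6))) + 61 = (-5 + (-1/2 + 0)) + 61 = (-5 - 1/2) + 61 = -11/2 + 61 = 111/2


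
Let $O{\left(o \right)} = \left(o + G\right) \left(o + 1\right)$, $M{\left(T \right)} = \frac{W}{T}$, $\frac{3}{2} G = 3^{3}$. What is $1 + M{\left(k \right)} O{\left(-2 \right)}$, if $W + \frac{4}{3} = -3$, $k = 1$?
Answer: $\frac{211}{3} \approx 70.333$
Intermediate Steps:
$G = 18$ ($G = \frac{2 \cdot 3^{3}}{3} = \frac{2}{3} \cdot 27 = 18$)
$W = - \frac{13}{3}$ ($W = - \frac{4}{3} - 3 = - \frac{13}{3} \approx -4.3333$)
$M{\left(T \right)} = - \frac{13}{3 T}$
$O{\left(o \right)} = \left(1 + o\right) \left(18 + o\right)$ ($O{\left(o \right)} = \left(o + 18\right) \left(o + 1\right) = \left(18 + o\right) \left(1 + o\right) = \left(1 + o\right) \left(18 + o\right)$)
$1 + M{\left(k \right)} O{\left(-2 \right)} = 1 + - \frac{13}{3 \cdot 1} \left(18 + \left(-2\right)^{2} + 19 \left(-2\right)\right) = 1 + \left(- \frac{13}{3}\right) 1 \left(18 + 4 - 38\right) = 1 - - \frac{208}{3} = 1 + \frac{208}{3} = \frac{211}{3}$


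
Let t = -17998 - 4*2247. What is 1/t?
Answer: -1/26986 ≈ -3.7056e-5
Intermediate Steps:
t = -26986 (t = -17998 - 8988 = -26986)
1/t = 1/(-26986) = -1/26986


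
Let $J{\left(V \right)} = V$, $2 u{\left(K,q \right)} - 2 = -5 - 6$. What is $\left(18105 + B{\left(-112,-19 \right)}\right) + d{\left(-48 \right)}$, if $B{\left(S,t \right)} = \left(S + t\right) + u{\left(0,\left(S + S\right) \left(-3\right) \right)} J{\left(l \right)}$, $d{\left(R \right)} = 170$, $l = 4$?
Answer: $18126$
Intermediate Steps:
$u{\left(K,q \right)} = - \frac{9}{2}$ ($u{\left(K,q \right)} = 1 + \frac{-5 - 6}{2} = 1 + \frac{1}{2} \left(-11\right) = 1 - \frac{11}{2} = - \frac{9}{2}$)
$B{\left(S,t \right)} = -18 + S + t$ ($B{\left(S,t \right)} = \left(S + t\right) - 18 = -18 + S + t$)
$\left(18105 + B{\left(-112,-19 \right)}\right) + d{\left(-48 \right)} = \left(18105 - 149\right) + 170 = 17956 + 170 = 18126$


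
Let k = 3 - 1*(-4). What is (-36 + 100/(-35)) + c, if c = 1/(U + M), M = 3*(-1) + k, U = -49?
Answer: -12247/315 ≈ -38.879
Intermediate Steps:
k = 7 (k = 3 + 4 = 7)
M = 4 (M = 3*(-1) + 7 = -3 + 7 = 4)
c = -1/45 (c = 1/(-49 + 4) = 1/(-45) = -1/45 ≈ -0.022222)
(-36 + 100/(-35)) + c = (-36 + 100/(-35)) - 1/45 = (-36 + 100*(-1/35)) - 1/45 = (-36 - 20/7) - 1/45 = -272/7 - 1/45 = -12247/315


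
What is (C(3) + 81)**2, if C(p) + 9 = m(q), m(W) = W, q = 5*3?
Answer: 7569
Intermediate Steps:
q = 15
C(p) = 6 (C(p) = -9 + 15 = 6)
(C(3) + 81)**2 = (6 + 81)**2 = 87**2 = 7569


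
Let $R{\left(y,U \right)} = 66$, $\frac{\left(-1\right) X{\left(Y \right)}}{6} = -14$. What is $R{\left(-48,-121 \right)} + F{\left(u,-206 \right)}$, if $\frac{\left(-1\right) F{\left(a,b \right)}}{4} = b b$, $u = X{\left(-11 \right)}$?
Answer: $-169678$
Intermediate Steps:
$X{\left(Y \right)} = 84$ ($X{\left(Y \right)} = \left(-6\right) \left(-14\right) = 84$)
$u = 84$
$F{\left(a,b \right)} = - 4 b^{2}$ ($F{\left(a,b \right)} = - 4 b b = - 4 b^{2}$)
$R{\left(-48,-121 \right)} + F{\left(u,-206 \right)} = 66 - 4 \left(-206\right)^{2} = 66 - 169744 = -169678$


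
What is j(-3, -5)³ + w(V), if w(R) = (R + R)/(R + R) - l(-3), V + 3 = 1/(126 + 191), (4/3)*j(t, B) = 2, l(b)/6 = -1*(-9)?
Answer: -397/8 ≈ -49.625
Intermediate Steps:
l(b) = 54 (l(b) = 6*(-1*(-9)) = 6*9 = 54)
j(t, B) = 3/2 (j(t, B) = (¾)*2 = 3/2)
V = -950/317 (V = -3 + 1/(126 + 191) = -3 + 1/317 = -950/317 ≈ -2.9968)
w(R) = -53 (w(R) = (R + R)/(R + R) - 1*54 = (2*R)/((2*R)) - 54 = (2*R)*(1/(2*R)) - 54 = 1 - 54 = -53)
j(-3, -5)³ + w(V) = (3/2)³ - 53 = 27/8 - 53 = -397/8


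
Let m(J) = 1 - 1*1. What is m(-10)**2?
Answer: 0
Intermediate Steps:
m(J) = 0 (m(J) = 1 - 1 = 0)
m(-10)**2 = 0**2 = 0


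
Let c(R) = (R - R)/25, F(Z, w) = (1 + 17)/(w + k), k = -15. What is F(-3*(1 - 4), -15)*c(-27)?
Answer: 0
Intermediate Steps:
F(Z, w) = 18/(-15 + w) (F(Z, w) = (1 + 17)/(w - 15) = 18/(-15 + w))
c(R) = 0 (c(R) = 0*(1/25) = 0)
F(-3*(1 - 4), -15)*c(-27) = (18/(-15 - 15))*0 = (18/(-30))*0 = (18*(-1/30))*0 = -3/5*0 = 0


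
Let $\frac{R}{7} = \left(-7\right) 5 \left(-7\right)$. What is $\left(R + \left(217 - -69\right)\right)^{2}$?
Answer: $4004001$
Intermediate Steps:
$R = 1715$ ($R = 7 \left(-7\right) 5 \left(-7\right) = 7 \left(\left(-35\right) \left(-7\right)\right) = 7 \cdot 245 = 1715$)
$\left(R + \left(217 - -69\right)\right)^{2} = \left(1715 + \left(217 - -69\right)\right)^{2} = \left(1715 + \left(217 + 69\right)\right)^{2} = \left(1715 + 286\right)^{2} = 2001^{2} = 4004001$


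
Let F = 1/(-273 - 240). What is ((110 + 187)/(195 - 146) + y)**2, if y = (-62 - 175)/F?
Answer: 35494975710756/2401 ≈ 1.4783e+10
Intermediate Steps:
F = -1/513 (F = 1/(-513) = -1/513 ≈ -0.0019493)
y = 121581 (y = (-62 - 175)/(-1/513) = -237*(-513) = 121581)
((110 + 187)/(195 - 146) + y)**2 = ((110 + 187)/(195 - 146) + 121581)**2 = (297/49 + 121581)**2 = (5957766/49)**2 = 35494975710756/2401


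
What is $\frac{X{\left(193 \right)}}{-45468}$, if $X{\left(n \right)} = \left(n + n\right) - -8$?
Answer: $- \frac{197}{22734} \approx -0.0086654$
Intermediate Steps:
$X{\left(n \right)} = 8 + 2 n$ ($X{\left(n \right)} = 2 n + 8 = 8 + 2 n$)
$\frac{X{\left(193 \right)}}{-45468} = \frac{8 + 2 \cdot 193}{-45468} = \left(8 + 386\right) \left(- \frac{1}{45468}\right) = 394 \left(- \frac{1}{45468}\right) = - \frac{197}{22734}$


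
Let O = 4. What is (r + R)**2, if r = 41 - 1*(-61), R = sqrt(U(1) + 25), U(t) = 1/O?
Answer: (204 + sqrt(101))**2/4 ≈ 11454.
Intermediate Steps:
U(t) = 1/4
R = sqrt(101)/2 (R = sqrt(1/4 + 25) = sqrt(101/4) = sqrt(101)/2 ≈ 5.0249)
r = 102 (r = 41 + 61 = 102)
(r + R)**2 = (102 + sqrt(101)/2)**2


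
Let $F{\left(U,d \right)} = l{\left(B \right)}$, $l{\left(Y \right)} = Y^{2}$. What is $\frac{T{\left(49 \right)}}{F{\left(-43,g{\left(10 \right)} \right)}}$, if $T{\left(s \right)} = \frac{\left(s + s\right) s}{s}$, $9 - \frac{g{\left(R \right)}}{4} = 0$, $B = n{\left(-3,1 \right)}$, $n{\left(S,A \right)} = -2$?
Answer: $\frac{49}{2} \approx 24.5$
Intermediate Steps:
$B = -2$
$g{\left(R \right)} = 36$ ($g{\left(R \right)} = 36 - 0 = 36 + 0 = 36$)
$F{\left(U,d \right)} = 4$ ($F{\left(U,d \right)} = \left(-2\right)^{2} = 4$)
$T{\left(s \right)} = 2 s$ ($T{\left(s \right)} = \frac{2 s s}{s} = \frac{2 s^{2}}{s} = 2 s$)
$\frac{T{\left(49 \right)}}{F{\left(-43,g{\left(10 \right)} \right)}} = \frac{2 \cdot 49}{4} = 98 \cdot \frac{1}{4} = \frac{49}{2}$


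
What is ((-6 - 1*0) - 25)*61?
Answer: -1891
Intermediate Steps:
((-6 - 1*0) - 25)*61 = ((-6 + 0) - 25)*61 = (-6 - 25)*61 = -31*61 = -1891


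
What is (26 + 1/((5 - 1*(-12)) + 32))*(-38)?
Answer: -48450/49 ≈ -988.78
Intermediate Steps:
(26 + 1/((5 - 1*(-12)) + 32))*(-38) = (26 + 1/((5 + 12) + 32))*(-38) = (26 + 1/(17 + 32))*(-38) = (26 + 1/49)*(-38) = (1275/49)*(-38) = -48450/49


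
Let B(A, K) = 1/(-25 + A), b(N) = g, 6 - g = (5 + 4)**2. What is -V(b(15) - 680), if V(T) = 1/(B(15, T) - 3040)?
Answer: 10/30401 ≈ 0.00032894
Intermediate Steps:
g = -75 (g = 6 - (5 + 4)**2 = 6 - 1*9**2 = 6 - 1*81 = 6 - 81 = -75)
b(N) = -75
V(T) = -10/30401 (V(T) = 1/(1/(-25 + 15) - 3040) = 1/(1/(-10) - 3040) = 1/(-1/10 - 3040) = 1/(-30401/10) = -10/30401)
-V(b(15) - 680) = -1*(-10/30401) = 10/30401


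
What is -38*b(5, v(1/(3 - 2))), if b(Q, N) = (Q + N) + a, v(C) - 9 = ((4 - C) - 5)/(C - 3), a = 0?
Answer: -570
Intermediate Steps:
v(C) = 9 + (-1 - C)/(-3 + C) (v(C) = 9 + ((4 - C) - 5)/(C - 3) = 9 + (-1 - C)/(-3 + C))
b(Q, N) = N + Q (b(Q, N) = (Q + N) + 0 = (N + Q) + 0 = N + Q)
-38*b(5, v(1/(3 - 2))) = -38*(4*(-7 + 2/(3 - 2))/(-3 + 1/(3 - 2)) + 5) = -38*(4*(-7 + 2/1)/(-3 + 1/1) + 5) = -38*(4*(-7 + 2*1)/(-3 + 1) + 5) = -38*(4*(-7 + 2)/(-2) + 5) = -38*(4*(-½)*(-5) + 5) = -38*(10 + 5) = -38*15 = -570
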